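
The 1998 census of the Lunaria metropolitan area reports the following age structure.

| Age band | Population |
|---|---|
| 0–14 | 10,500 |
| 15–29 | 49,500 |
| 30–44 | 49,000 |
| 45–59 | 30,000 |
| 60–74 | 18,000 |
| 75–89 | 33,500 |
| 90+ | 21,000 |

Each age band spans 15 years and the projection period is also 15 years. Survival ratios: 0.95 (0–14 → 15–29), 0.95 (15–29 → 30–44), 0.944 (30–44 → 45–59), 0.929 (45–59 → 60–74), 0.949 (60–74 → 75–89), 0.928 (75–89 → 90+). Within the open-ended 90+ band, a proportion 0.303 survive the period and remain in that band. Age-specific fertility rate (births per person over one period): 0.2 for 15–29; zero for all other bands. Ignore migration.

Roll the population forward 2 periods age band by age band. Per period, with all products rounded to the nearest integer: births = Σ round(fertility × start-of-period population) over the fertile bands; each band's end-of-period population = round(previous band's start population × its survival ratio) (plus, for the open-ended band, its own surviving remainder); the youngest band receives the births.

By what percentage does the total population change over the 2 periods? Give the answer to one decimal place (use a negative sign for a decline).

Numbering the bands 1..7 from youngest to oldest:
Period 1:
Births: 49500 × 0.2 = 9900
Band 2: 10500 × 0.95 = 9975
Band 3: 49500 × 0.95 = 47025
Band 4: 49000 × 0.944 = 46256
Band 5: 30000 × 0.929 = 27870
Band 6: 18000 × 0.949 = 17082
Band 7: 33500 × 0.928 + 21000 × 0.303 = 31088 + 6363 = 37451
Giving 9900 / 9975 / 47025 / 46256 / 27870 / 17082 / 37451.
Period 2:
Births: 9975 × 0.2 = 1995
Band 2: 9900 × 0.95 = 9405
Band 3: 9975 × 0.95 = 9476
Band 4: 47025 × 0.944 = 44392
Band 5: 46256 × 0.929 = 42972
Band 6: 27870 × 0.949 = 26449
Band 7: 17082 × 0.928 + 37451 × 0.303 = 15852 + 11348 = 27200
Giving 1995 / 9405 / 9476 / 44392 / 42972 / 26449 / 27200.
Total: 211500 → 161889; change = -49611; percentage change = -23.5%

-23.5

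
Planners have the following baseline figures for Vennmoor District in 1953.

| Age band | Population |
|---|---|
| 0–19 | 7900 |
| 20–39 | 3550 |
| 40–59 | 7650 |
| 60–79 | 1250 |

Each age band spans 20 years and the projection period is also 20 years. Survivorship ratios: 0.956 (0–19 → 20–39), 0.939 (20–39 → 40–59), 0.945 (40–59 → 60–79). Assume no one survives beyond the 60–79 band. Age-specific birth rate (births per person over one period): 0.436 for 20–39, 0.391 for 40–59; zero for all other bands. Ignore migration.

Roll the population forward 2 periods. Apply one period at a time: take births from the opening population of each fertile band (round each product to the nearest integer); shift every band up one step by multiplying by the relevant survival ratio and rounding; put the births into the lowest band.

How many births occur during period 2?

4596

Call the bands 1 to 4, youngest first.
After projecting period 1:
Births: 3550 * 0.436 = 1548 ; 7650 * 0.391 = 2991 — total 4539
Band 2: 7900 * 0.956 = 7552
Band 3: 3550 * 0.939 = 3333
Band 4: 7650 * 0.945 = 7229
End of period: [4539, 7552, 3333, 7229]
After projecting period 2:
Births: 7552 * 0.436 = 3293 ; 3333 * 0.391 = 1303 — total 4596
Band 2: 4539 * 0.956 = 4339
Band 3: 7552 * 0.939 = 7091
Band 4: 3333 * 0.945 = 3150
End of period: [4596, 4339, 7091, 3150]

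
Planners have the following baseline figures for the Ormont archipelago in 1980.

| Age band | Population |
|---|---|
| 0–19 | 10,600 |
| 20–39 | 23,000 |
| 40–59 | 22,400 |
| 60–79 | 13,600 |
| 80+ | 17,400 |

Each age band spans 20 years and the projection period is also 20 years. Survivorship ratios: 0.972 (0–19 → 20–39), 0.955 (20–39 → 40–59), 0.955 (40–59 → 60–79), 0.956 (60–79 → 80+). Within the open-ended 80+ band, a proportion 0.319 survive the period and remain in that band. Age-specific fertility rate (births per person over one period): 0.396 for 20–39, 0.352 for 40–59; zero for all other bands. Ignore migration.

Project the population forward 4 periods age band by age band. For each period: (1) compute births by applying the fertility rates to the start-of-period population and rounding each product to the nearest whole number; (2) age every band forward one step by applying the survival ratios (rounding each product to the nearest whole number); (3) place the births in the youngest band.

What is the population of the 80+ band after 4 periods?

Period 1:
Births: 23000 × 0.396 = 9108, 22400 × 0.352 = 7885 ⇒ total 16993
20–39: 10600 × 0.972 = 10303
40–59: 23000 × 0.955 = 21965
60–79: 22400 × 0.955 = 21392
80+: 13600 × 0.956 + 17400 × 0.319 = 13002 + 5551 = 18553
Population now: 0–19=16993, 20–39=10303, 40–59=21965, 60–79=21392, 80+=18553
Period 2:
Births: 10303 × 0.396 = 4080, 21965 × 0.352 = 7732 ⇒ total 11812
20–39: 16993 × 0.972 = 16517
40–59: 10303 × 0.955 = 9839
60–79: 21965 × 0.955 = 20977
80+: 21392 × 0.956 + 18553 × 0.319 = 20451 + 5918 = 26369
Population now: 0–19=11812, 20–39=16517, 40–59=9839, 60–79=20977, 80+=26369
Period 3:
Births: 16517 × 0.396 = 6541, 9839 × 0.352 = 3463 ⇒ total 10004
20–39: 11812 × 0.972 = 11481
40–59: 16517 × 0.955 = 15774
60–79: 9839 × 0.955 = 9396
80+: 20977 × 0.956 + 26369 × 0.319 = 20054 + 8412 = 28466
Population now: 0–19=10004, 20–39=11481, 40–59=15774, 60–79=9396, 80+=28466
Period 4:
Births: 11481 × 0.396 = 4546, 15774 × 0.352 = 5552 ⇒ total 10098
20–39: 10004 × 0.972 = 9724
40–59: 11481 × 0.955 = 10964
60–79: 15774 × 0.955 = 15064
80+: 9396 × 0.956 + 28466 × 0.319 = 8983 + 9081 = 18064
Population now: 0–19=10098, 20–39=9724, 40–59=10964, 60–79=15064, 80+=18064

18064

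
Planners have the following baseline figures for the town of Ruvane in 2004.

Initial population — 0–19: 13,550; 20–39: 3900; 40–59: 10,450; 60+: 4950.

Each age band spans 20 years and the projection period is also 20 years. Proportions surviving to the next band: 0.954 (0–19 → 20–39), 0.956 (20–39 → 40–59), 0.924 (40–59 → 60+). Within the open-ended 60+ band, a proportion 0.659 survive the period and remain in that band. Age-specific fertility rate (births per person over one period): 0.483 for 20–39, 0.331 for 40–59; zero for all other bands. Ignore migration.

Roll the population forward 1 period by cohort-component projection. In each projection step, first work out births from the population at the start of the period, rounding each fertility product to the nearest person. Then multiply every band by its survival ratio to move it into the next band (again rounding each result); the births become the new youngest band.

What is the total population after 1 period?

After projecting period 1:
Births: 3900 × 0.483 = 1884, 10450 × 0.331 = 3459 — total 5343
20–39: 13550 × 0.954 = 12927
40–59: 3900 × 0.956 = 3728
60+: 10450 × 0.924 + 4950 × 0.659 = 9656 + 3262 = 12918
End of period: [5343, 12927, 3728, 12918]
Total after period 1: 5343 + 12927 + 3728 + 12918 = 34916

34916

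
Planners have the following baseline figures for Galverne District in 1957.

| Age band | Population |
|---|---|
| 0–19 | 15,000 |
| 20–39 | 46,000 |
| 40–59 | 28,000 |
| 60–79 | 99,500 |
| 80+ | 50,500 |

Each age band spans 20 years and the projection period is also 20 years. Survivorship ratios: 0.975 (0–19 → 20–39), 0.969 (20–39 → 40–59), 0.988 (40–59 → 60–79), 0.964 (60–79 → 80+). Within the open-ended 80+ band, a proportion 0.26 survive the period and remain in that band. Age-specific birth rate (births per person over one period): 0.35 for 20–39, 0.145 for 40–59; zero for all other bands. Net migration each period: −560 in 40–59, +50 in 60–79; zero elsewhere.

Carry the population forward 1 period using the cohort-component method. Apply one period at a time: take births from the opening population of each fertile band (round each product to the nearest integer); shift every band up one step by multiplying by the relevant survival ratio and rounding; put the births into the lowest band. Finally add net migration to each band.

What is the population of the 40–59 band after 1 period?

44014

[period 1]
Births: 46000 × 0.35 = 16100, 28000 × 0.145 = 4060 — total 20160
20–39: 15000 × 0.975 = 14625
40–59: 46000 × 0.969 = 44574
60–79: 28000 × 0.988 = 27664
80+: 99500 × 0.964 + 50500 × 0.26 = 95918 + 13130 = 109048
Net migration: 40–59 − 560 → 44014; 60–79 + 50 → 27714
→ [20160, 14625, 44014, 27714, 109048]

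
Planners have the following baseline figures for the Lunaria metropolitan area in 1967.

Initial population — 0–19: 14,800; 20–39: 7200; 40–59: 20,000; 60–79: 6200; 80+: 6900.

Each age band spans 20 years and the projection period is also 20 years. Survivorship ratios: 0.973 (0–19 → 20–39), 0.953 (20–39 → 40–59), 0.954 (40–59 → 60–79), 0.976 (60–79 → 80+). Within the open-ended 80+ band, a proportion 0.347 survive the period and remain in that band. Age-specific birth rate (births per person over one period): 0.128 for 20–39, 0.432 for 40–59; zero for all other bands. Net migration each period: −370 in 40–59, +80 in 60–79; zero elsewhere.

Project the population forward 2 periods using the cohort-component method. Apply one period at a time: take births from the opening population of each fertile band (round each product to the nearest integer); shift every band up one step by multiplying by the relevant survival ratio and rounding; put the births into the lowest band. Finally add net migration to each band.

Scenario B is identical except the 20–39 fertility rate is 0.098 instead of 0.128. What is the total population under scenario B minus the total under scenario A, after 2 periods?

-642

Period 1:
Births: 7200 × 0.128 = 922, 20000 × 0.432 = 8640 → 9562
20–39: 14800 × 0.973 = 14400
40–59: 7200 × 0.953 = 6862
60–79: 20000 × 0.954 = 19080
80+: 6200 × 0.976 + 6900 × 0.347 = 6051 + 2394 = 8445
Net migration: 40–59 − 370 → 6492; 60–79 + 80 → 19160
Giving 9562 / 14400 / 6492 / 19160 / 8445.
Period 2:
Births: 14400 × 0.128 = 1843, 6492 × 0.432 = 2805 → 4648
20–39: 9562 × 0.973 = 9304
40–59: 14400 × 0.953 = 13723
60–79: 6492 × 0.954 = 6193
80+: 19160 × 0.976 + 8445 × 0.347 = 18700 + 2930 = 21630
Net migration: 40–59 − 370 → 13353; 60–79 + 80 → 6273
Giving 4648 / 9304 / 13353 / 6273 / 21630.
Scenario A total after 2 periods: 55208
Scenario B projection —
Period 1:
Births: 7200 × 0.098 = 706, 20000 × 0.432 = 8640 → 9346
20–39: 14800 × 0.973 = 14400
40–59: 7200 × 0.953 = 6862
60–79: 20000 × 0.954 = 19080
80+: 6200 × 0.976 + 6900 × 0.347 = 6051 + 2394 = 8445
Net migration: 40–59 − 370 → 6492; 60–79 + 80 → 19160
Giving 9346 / 14400 / 6492 / 19160 / 8445.
Period 2:
Births: 14400 × 0.098 = 1411, 6492 × 0.432 = 2805 → 4216
20–39: 9346 × 0.973 = 9094
40–59: 14400 × 0.953 = 13723
60–79: 6492 × 0.954 = 6193
80+: 19160 × 0.976 + 8445 × 0.347 = 18700 + 2930 = 21630
Net migration: 40–59 − 370 → 13353; 60–79 + 80 → 6273
Giving 4216 / 9094 / 13353 / 6273 / 21630.
Scenario B total after 2 periods: 54566
Difference B − A = 54566 − 55208 = -642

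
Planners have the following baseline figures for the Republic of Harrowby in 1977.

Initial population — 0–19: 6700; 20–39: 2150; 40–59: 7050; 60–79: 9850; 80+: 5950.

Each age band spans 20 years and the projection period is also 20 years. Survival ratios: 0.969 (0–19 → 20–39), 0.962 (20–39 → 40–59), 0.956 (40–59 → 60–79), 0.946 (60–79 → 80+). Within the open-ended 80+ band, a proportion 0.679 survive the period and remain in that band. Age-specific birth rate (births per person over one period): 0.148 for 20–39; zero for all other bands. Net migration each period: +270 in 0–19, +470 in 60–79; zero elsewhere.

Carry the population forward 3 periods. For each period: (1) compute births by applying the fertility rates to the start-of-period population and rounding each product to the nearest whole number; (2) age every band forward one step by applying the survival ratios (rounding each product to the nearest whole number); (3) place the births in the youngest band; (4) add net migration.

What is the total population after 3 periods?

21640

— Period 1 —
Births: 2150 × 0.148 = 318
20–39: 6700 × 0.969 = 6492
40–59: 2150 × 0.962 = 2068
60–79: 7050 × 0.956 = 6740
80+: 9850 × 0.946 + 5950 × 0.679 = 9318 + 4040 = 13358
Net migration: 0–19 + 270 → 588; 60–79 + 470 → 7210
Giving 588 / 6492 / 2068 / 7210 / 13358.
— Period 2 —
Births: 6492 × 0.148 = 961
20–39: 588 × 0.969 = 570
40–59: 6492 × 0.962 = 6245
60–79: 2068 × 0.956 = 1977
80+: 7210 × 0.946 + 13358 × 0.679 = 6821 + 9070 = 15891
Net migration: 0–19 + 270 → 1231; 60–79 + 470 → 2447
Giving 1231 / 570 / 6245 / 2447 / 15891.
— Period 3 —
Births: 570 × 0.148 = 84
20–39: 1231 × 0.969 = 1193
40–59: 570 × 0.962 = 548
60–79: 6245 × 0.956 = 5970
80+: 2447 × 0.946 + 15891 × 0.679 = 2315 + 10790 = 13105
Net migration: 0–19 + 270 → 354; 60–79 + 470 → 6440
Giving 354 / 1193 / 548 / 6440 / 13105.
Total after period 3: 354 + 1193 + 548 + 6440 + 13105 = 21640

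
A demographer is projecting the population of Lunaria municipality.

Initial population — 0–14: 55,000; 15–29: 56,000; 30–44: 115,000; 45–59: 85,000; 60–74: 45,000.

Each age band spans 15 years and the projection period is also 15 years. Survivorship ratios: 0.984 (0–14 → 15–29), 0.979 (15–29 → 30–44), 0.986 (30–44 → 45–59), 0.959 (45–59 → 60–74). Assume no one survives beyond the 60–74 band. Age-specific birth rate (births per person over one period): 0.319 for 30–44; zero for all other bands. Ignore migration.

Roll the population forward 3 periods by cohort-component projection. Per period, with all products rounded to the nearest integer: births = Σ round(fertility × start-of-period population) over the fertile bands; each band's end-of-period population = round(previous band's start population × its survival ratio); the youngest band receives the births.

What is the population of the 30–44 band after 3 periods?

35340

Period 1:
Births: 115000 × 0.319 = 36685
15–29: 55000 × 0.984 = 54120
30–44: 56000 × 0.979 = 54824
45–59: 115000 × 0.986 = 113390
60–74: 85000 × 0.959 = 81515
Population now: 0–14=36685, 15–29=54120, 30–44=54824, 45–59=113390, 60–74=81515
Period 2:
Births: 54824 × 0.319 = 17489
15–29: 36685 × 0.984 = 36098
30–44: 54120 × 0.979 = 52983
45–59: 54824 × 0.986 = 54056
60–74: 113390 × 0.959 = 108741
Population now: 0–14=17489, 15–29=36098, 30–44=52983, 45–59=54056, 60–74=108741
Period 3:
Births: 52983 × 0.319 = 16902
15–29: 17489 × 0.984 = 17209
30–44: 36098 × 0.979 = 35340
45–59: 52983 × 0.986 = 52241
60–74: 54056 × 0.959 = 51840
Population now: 0–14=16902, 15–29=17209, 30–44=35340, 45–59=52241, 60–74=51840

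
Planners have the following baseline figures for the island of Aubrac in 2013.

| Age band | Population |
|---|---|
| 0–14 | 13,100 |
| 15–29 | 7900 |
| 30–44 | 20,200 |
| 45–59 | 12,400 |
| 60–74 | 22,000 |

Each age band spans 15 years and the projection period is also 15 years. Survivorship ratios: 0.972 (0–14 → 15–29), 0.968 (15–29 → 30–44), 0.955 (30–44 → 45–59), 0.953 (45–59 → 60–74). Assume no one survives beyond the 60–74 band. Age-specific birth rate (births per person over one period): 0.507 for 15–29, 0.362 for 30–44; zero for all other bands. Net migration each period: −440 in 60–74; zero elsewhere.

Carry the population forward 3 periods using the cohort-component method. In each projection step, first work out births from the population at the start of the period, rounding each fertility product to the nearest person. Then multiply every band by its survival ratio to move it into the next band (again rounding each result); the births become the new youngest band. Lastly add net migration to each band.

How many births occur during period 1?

11317

Let band 1 be 0–14 through band 5 = 60–74.
After projecting period 1:
Births: 7900 × 0.507 = 4005  |  20200 × 0.362 = 7312 ⇒ total 11317
Band 2: 13100 × 0.972 = 12733
Band 3: 7900 × 0.968 = 7647
Band 4: 20200 × 0.955 = 19291
Band 5: 12400 × 0.953 = 11817
Net migration: Band 5 − 440 → 11377
→ [11317, 12733, 7647, 19291, 11377]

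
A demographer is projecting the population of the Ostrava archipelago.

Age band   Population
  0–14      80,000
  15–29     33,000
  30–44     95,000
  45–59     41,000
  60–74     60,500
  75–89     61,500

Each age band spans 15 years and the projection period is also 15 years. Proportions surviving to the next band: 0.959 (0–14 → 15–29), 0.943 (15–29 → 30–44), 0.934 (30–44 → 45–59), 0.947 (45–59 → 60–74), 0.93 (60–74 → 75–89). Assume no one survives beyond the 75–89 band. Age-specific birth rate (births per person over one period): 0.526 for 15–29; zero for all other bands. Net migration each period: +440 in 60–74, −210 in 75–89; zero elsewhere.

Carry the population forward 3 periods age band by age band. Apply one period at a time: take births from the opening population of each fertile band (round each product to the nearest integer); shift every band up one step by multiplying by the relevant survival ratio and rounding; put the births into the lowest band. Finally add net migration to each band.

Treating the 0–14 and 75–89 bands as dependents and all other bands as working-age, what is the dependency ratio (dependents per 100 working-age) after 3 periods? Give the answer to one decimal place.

After projecting period 1:
Births: 33000 * 0.526 = 17358
15–29: 80000 * 0.959 = 76720
30–44: 33000 * 0.943 = 31119
45–59: 95000 * 0.934 = 88730
60–74: 41000 * 0.947 = 38827
75–89: 60500 * 0.93 = 56265
Net migration: 60–74 + 440 → 39267; 75–89 − 210 → 56055
Population now: 0–14=17358, 15–29=76720, 30–44=31119, 45–59=88730, 60–74=39267, 75–89=56055
After projecting period 2:
Births: 76720 * 0.526 = 40355
15–29: 17358 * 0.959 = 16646
30–44: 76720 * 0.943 = 72347
45–59: 31119 * 0.934 = 29065
60–74: 88730 * 0.947 = 84027
75–89: 39267 * 0.93 = 36518
Net migration: 60–74 + 440 → 84467; 75–89 − 210 → 36308
Population now: 0–14=40355, 15–29=16646, 30–44=72347, 45–59=29065, 60–74=84467, 75–89=36308
After projecting period 3:
Births: 16646 * 0.526 = 8756
15–29: 40355 * 0.959 = 38700
30–44: 16646 * 0.943 = 15697
45–59: 72347 * 0.934 = 67572
60–74: 29065 * 0.947 = 27525
75–89: 84467 * 0.93 = 78554
Net migration: 60–74 + 440 → 27965; 75–89 − 210 → 78344
Population now: 0–14=8756, 15–29=38700, 30–44=15697, 45–59=67572, 60–74=27965, 75–89=78344
Dependents (band 0–14 + band 75–89) = 8756 + 78344 = 87100; working-age = 149934; ratio = 87100/149934 × 100 = 58.1

58.1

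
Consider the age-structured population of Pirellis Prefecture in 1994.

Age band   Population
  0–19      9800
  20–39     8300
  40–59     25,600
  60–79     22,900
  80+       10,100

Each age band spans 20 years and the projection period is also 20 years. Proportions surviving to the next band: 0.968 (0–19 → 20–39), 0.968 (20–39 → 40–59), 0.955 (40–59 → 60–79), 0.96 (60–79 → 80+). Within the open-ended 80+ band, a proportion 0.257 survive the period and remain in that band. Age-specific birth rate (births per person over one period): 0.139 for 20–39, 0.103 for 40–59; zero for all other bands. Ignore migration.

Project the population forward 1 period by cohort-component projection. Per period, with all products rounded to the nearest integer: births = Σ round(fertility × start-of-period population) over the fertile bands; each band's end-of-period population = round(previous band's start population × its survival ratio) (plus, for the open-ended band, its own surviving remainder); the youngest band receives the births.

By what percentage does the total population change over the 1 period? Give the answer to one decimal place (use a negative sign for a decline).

-8.3

— Period 1 —
Births: 8300 * 0.139 = 1154  |  25600 * 0.103 = 2637 → 3791
20–39: 9800 * 0.968 = 9486
40–59: 8300 * 0.968 = 8034
60–79: 25600 * 0.955 = 24448
80+: 22900 * 0.96 + 10100 * 0.257 = 21984 + 2596 = 24580
Population now: 0–19=3791, 20–39=9486, 40–59=8034, 60–79=24448, 80+=24580
Total: 76700 → 70339; change = -6361; percentage change = -8.3%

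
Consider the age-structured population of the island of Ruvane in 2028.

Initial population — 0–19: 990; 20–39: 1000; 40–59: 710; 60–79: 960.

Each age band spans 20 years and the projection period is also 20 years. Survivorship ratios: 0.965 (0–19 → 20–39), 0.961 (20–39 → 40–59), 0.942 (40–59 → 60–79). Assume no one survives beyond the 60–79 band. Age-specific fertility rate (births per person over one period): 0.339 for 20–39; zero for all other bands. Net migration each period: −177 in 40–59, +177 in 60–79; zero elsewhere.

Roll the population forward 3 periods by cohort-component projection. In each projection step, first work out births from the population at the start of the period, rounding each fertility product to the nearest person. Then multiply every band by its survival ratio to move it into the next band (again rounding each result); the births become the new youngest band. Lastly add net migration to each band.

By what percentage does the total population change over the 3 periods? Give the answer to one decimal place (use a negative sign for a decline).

-60.8

— Period 1 —
Births: 1000 × 0.339 = 339
20–39: 990 × 0.965 = 955
40–59: 1000 × 0.961 = 961
60–79: 710 × 0.942 = 669
Net migration: 40–59 − 177 → 784; 60–79 + 177 → 846
Giving 339 / 955 / 784 / 846.
— Period 2 —
Births: 955 × 0.339 = 324
20–39: 339 × 0.965 = 327
40–59: 955 × 0.961 = 918
60–79: 784 × 0.942 = 739
Net migration: 40–59 − 177 → 741; 60–79 + 177 → 916
Giving 324 / 327 / 741 / 916.
— Period 3 —
Births: 327 × 0.339 = 111
20–39: 324 × 0.965 = 313
40–59: 327 × 0.961 = 314
60–79: 741 × 0.942 = 698
Net migration: 40–59 − 177 → 137; 60–79 + 177 → 875
Giving 111 / 313 / 137 / 875.
Total: 3660 → 1436; change = -2224; percentage change = -60.8%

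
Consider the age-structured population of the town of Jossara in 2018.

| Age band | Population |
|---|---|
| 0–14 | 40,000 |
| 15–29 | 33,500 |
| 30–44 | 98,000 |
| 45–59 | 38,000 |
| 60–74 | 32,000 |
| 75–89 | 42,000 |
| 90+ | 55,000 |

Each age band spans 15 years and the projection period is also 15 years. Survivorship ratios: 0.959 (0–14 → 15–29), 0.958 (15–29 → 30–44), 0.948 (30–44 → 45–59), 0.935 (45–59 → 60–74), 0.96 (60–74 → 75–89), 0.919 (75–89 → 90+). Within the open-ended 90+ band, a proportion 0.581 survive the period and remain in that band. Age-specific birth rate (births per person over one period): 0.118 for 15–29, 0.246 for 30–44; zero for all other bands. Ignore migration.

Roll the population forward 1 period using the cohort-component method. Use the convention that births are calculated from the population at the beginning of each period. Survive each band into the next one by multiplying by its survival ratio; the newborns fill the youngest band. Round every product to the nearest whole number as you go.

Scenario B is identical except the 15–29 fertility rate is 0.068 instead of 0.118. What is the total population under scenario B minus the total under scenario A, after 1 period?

-1675

(Groups numbered youngest = 1 to oldest = 7.)
Period 1:
Births: 33500 * 0.118 = 3953  |  98000 * 0.246 = 24108 → 28061
Group 2: 40000 * 0.959 = 38360
Group 3: 33500 * 0.958 = 32093
Group 4: 98000 * 0.948 = 92904
Group 5: 38000 * 0.935 = 35530
Group 6: 32000 * 0.96 = 30720
Group 7: 42000 * 0.919 + 55000 * 0.581 = 38598 + 31955 = 70553
End of period: [28061, 38360, 32093, 92904, 35530, 30720, 70553]
Scenario A total after 1 period: 328221
Scenario B projection —
Period 1:
Births: 33500 * 0.068 = 2278  |  98000 * 0.246 = 24108 → 26386
Group 2: 40000 * 0.959 = 38360
Group 3: 33500 * 0.958 = 32093
Group 4: 98000 * 0.948 = 92904
Group 5: 38000 * 0.935 = 35530
Group 6: 32000 * 0.96 = 30720
Group 7: 42000 * 0.919 + 55000 * 0.581 = 38598 + 31955 = 70553
End of period: [26386, 38360, 32093, 92904, 35530, 30720, 70553]
Scenario B total after 1 period: 326546
Difference B − A = 326546 − 328221 = -1675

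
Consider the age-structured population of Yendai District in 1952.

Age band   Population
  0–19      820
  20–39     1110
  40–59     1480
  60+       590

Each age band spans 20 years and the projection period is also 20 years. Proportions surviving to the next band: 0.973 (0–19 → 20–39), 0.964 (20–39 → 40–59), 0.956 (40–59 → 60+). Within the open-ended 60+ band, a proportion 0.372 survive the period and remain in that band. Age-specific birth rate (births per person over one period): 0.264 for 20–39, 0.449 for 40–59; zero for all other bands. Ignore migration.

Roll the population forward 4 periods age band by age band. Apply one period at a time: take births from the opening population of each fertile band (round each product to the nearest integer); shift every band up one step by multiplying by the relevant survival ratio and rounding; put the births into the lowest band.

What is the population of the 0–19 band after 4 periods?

580

[period 1]
Births: 1110 × 0.264 = 293 ; 1480 × 0.449 = 665 → 958
20–39: 820 × 0.973 = 798
40–59: 1110 × 0.964 = 1070
60+: 1480 × 0.956 + 590 × 0.372 = 1415 + 219 = 1634
Giving 958 / 798 / 1070 / 1634.
[period 2]
Births: 798 × 0.264 = 211 ; 1070 × 0.449 = 480 → 691
20–39: 958 × 0.973 = 932
40–59: 798 × 0.964 = 769
60+: 1070 × 0.956 + 1634 × 0.372 = 1023 + 608 = 1631
Giving 691 / 932 / 769 / 1631.
[period 3]
Births: 932 × 0.264 = 246 ; 769 × 0.449 = 345 → 591
20–39: 691 × 0.973 = 672
40–59: 932 × 0.964 = 898
60+: 769 × 0.956 + 1631 × 0.372 = 735 + 607 = 1342
Giving 591 / 672 / 898 / 1342.
[period 4]
Births: 672 × 0.264 = 177 ; 898 × 0.449 = 403 → 580
20–39: 591 × 0.973 = 575
40–59: 672 × 0.964 = 648
60+: 898 × 0.956 + 1342 × 0.372 = 858 + 499 = 1357
Giving 580 / 575 / 648 / 1357.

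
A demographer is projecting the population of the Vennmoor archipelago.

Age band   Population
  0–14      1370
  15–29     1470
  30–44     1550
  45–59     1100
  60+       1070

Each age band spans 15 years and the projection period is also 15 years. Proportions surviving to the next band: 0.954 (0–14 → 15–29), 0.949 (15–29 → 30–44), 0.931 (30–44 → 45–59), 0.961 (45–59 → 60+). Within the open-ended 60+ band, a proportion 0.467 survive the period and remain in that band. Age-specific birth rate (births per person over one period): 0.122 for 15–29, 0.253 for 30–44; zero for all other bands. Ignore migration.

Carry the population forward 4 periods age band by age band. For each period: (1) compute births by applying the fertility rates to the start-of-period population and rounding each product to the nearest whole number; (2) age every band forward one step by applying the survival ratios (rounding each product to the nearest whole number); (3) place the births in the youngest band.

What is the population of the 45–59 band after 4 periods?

481

Period 1.
Births: 1470 * 0.122 = 179 ; 1550 * 0.253 = 392 → 571
15–29: 1370 * 0.954 = 1307
30–44: 1470 * 0.949 = 1395
45–59: 1550 * 0.931 = 1443
60+: 1100 * 0.961 + 1070 * 0.467 = 1057 + 500 = 1557
Population now: 0–14=571, 15–29=1307, 30–44=1395, 45–59=1443, 60+=1557
Period 2.
Births: 1307 * 0.122 = 159 ; 1395 * 0.253 = 353 → 512
15–29: 571 * 0.954 = 545
30–44: 1307 * 0.949 = 1240
45–59: 1395 * 0.931 = 1299
60+: 1443 * 0.961 + 1557 * 0.467 = 1387 + 727 = 2114
Population now: 0–14=512, 15–29=545, 30–44=1240, 45–59=1299, 60+=2114
Period 3.
Births: 545 * 0.122 = 66 ; 1240 * 0.253 = 314 → 380
15–29: 512 * 0.954 = 488
30–44: 545 * 0.949 = 517
45–59: 1240 * 0.931 = 1154
60+: 1299 * 0.961 + 2114 * 0.467 = 1248 + 987 = 2235
Population now: 0–14=380, 15–29=488, 30–44=517, 45–59=1154, 60+=2235
Period 4.
Births: 488 * 0.122 = 60 ; 517 * 0.253 = 131 → 191
15–29: 380 * 0.954 = 363
30–44: 488 * 0.949 = 463
45–59: 517 * 0.931 = 481
60+: 1154 * 0.961 + 2235 * 0.467 = 1109 + 1044 = 2153
Population now: 0–14=191, 15–29=363, 30–44=463, 45–59=481, 60+=2153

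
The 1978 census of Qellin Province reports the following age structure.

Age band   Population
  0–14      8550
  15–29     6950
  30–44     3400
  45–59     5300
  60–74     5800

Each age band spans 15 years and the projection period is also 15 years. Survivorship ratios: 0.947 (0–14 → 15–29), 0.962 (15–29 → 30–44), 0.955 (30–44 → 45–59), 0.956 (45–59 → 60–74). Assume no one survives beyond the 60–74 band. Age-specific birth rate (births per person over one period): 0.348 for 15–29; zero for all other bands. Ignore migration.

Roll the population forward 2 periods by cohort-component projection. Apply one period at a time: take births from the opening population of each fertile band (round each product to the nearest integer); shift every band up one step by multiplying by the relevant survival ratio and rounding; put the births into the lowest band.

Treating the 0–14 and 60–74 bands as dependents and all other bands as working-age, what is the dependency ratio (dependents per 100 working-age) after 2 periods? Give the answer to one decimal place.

36.0

Numbering the bands 1..5 from youngest to oldest:
Period 1.
Births: 6950 * 0.348 = 2419
Band 2: 8550 * 0.947 = 8097
Band 3: 6950 * 0.962 = 6686
Band 4: 3400 * 0.955 = 3247
Band 5: 5300 * 0.956 = 5067
End of period: [2419, 8097, 6686, 3247, 5067]
Period 2.
Births: 8097 * 0.348 = 2818
Band 2: 2419 * 0.947 = 2291
Band 3: 8097 * 0.962 = 7789
Band 4: 6686 * 0.955 = 6385
Band 5: 3247 * 0.956 = 3104
End of period: [2818, 2291, 7789, 6385, 3104]
Dependents (band 0–14 + band 60–74) = 2818 + 3104 = 5922; working-age = 16465; ratio = 5922/16465 × 100 = 36.0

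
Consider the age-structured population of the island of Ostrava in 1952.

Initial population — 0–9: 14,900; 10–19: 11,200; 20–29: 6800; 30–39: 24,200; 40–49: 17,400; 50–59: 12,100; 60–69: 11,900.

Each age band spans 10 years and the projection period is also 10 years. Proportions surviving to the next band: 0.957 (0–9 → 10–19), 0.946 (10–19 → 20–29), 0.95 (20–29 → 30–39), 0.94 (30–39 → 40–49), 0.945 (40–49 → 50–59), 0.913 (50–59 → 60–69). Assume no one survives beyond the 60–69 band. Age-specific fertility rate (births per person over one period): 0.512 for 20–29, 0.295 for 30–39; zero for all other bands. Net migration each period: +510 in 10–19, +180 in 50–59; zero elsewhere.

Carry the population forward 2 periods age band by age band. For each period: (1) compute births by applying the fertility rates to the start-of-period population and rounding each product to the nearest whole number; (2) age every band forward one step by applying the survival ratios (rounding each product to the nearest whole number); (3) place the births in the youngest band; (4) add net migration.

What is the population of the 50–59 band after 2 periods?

21677

— Period 1 —
Births: 6800 × 0.512 = 3482  |  24200 × 0.295 = 7139 → 10621
10–19: 14900 × 0.957 = 14259
20–29: 11200 × 0.946 = 10595
30–39: 6800 × 0.95 = 6460
40–49: 24200 × 0.94 = 22748
50–59: 17400 × 0.945 = 16443
60–69: 12100 × 0.913 = 11047
Net migration: 10–19 + 510 → 14769; 50–59 + 180 → 16623
Giving 10621 / 14769 / 10595 / 6460 / 22748 / 16623 / 11047.
— Period 2 —
Births: 10595 × 0.512 = 5425  |  6460 × 0.295 = 1906 → 7331
10–19: 10621 × 0.957 = 10164
20–29: 14769 × 0.946 = 13971
30–39: 10595 × 0.95 = 10065
40–49: 6460 × 0.94 = 6072
50–59: 22748 × 0.945 = 21497
60–69: 16623 × 0.913 = 15177
Net migration: 10–19 + 510 → 10674; 50–59 + 180 → 21677
Giving 7331 / 10674 / 13971 / 10065 / 6072 / 21677 / 15177.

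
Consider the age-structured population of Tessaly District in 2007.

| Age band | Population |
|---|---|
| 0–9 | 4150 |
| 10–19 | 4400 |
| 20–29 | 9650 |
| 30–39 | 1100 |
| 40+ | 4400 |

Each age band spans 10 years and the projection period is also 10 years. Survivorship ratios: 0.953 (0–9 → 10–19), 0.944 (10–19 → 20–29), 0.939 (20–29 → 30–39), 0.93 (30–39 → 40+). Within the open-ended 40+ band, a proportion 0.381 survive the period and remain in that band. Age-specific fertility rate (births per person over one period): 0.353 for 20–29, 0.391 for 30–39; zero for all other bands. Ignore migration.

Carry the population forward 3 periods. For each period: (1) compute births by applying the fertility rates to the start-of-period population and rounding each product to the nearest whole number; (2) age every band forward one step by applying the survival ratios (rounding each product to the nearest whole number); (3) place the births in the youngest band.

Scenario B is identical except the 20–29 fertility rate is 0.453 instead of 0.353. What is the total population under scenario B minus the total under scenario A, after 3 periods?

— Period 1 —
Births: 9650 × 0.353 = 3406 ; 1100 × 0.391 = 430 — total 3836
10–19: 4150 × 0.953 = 3955
20–29: 4400 × 0.944 = 4154
30–39: 9650 × 0.939 = 9061
40+: 1100 × 0.93 + 4400 × 0.381 = 1023 + 1676 = 2699
→ [3836, 3955, 4154, 9061, 2699]
— Period 2 —
Births: 4154 × 0.353 = 1466 ; 9061 × 0.391 = 3543 — total 5009
10–19: 3836 × 0.953 = 3656
20–29: 3955 × 0.944 = 3734
30–39: 4154 × 0.939 = 3901
40+: 9061 × 0.93 + 2699 × 0.381 = 8427 + 1028 = 9455
→ [5009, 3656, 3734, 3901, 9455]
— Period 3 —
Births: 3734 × 0.353 = 1318 ; 3901 × 0.391 = 1525 — total 2843
10–19: 5009 × 0.953 = 4774
20–29: 3656 × 0.944 = 3451
30–39: 3734 × 0.939 = 3506
40+: 3901 × 0.93 + 9455 × 0.381 = 3628 + 3602 = 7230
→ [2843, 4774, 3451, 3506, 7230]
Scenario A total after 3 periods: 21804
Scenario B projection —
— Period 1 —
Births: 9650 × 0.453 = 4371 ; 1100 × 0.391 = 430 — total 4801
10–19: 4150 × 0.953 = 3955
20–29: 4400 × 0.944 = 4154
30–39: 9650 × 0.939 = 9061
40+: 1100 × 0.93 + 4400 × 0.381 = 1023 + 1676 = 2699
→ [4801, 3955, 4154, 9061, 2699]
— Period 2 —
Births: 4154 × 0.453 = 1882 ; 9061 × 0.391 = 3543 — total 5425
10–19: 4801 × 0.953 = 4575
20–29: 3955 × 0.944 = 3734
30–39: 4154 × 0.939 = 3901
40+: 9061 × 0.93 + 2699 × 0.381 = 8427 + 1028 = 9455
→ [5425, 4575, 3734, 3901, 9455]
— Period 3 —
Births: 3734 × 0.453 = 1692 ; 3901 × 0.391 = 1525 — total 3217
10–19: 5425 × 0.953 = 5170
20–29: 4575 × 0.944 = 4319
30–39: 3734 × 0.939 = 3506
40+: 3901 × 0.93 + 9455 × 0.381 = 3628 + 3602 = 7230
→ [3217, 5170, 4319, 3506, 7230]
Scenario B total after 3 periods: 23442
Difference B − A = 23442 − 21804 = 1638

1638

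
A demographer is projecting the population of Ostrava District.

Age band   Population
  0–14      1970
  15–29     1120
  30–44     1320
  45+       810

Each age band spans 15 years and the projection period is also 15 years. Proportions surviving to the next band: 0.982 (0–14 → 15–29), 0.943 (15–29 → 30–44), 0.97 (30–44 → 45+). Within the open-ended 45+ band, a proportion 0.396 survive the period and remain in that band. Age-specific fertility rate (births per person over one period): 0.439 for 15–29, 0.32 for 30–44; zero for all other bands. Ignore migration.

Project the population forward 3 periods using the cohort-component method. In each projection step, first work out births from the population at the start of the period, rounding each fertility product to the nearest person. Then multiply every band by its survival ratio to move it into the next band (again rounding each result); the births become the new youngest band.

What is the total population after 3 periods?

5418

Numbering the bands 1..4 from youngest to oldest:
[period 1]
Births: 1120 × 0.439 = 492  |  1320 × 0.32 = 422 — total 914
Band 2: 1970 × 0.982 = 1935
Band 3: 1120 × 0.943 = 1056
Band 4: 1320 × 0.97 + 810 × 0.396 = 1280 + 321 = 1601
Giving 914 / 1935 / 1056 / 1601.
[period 2]
Births: 1935 × 0.439 = 849  |  1056 × 0.32 = 338 — total 1187
Band 2: 914 × 0.982 = 898
Band 3: 1935 × 0.943 = 1825
Band 4: 1056 × 0.97 + 1601 × 0.396 = 1024 + 634 = 1658
Giving 1187 / 898 / 1825 / 1658.
[period 3]
Births: 898 × 0.439 = 394  |  1825 × 0.32 = 584 — total 978
Band 2: 1187 × 0.982 = 1166
Band 3: 898 × 0.943 = 847
Band 4: 1825 × 0.97 + 1658 × 0.396 = 1770 + 657 = 2427
Giving 978 / 1166 / 847 / 2427.
Total after period 3: 978 + 1166 + 847 + 2427 = 5418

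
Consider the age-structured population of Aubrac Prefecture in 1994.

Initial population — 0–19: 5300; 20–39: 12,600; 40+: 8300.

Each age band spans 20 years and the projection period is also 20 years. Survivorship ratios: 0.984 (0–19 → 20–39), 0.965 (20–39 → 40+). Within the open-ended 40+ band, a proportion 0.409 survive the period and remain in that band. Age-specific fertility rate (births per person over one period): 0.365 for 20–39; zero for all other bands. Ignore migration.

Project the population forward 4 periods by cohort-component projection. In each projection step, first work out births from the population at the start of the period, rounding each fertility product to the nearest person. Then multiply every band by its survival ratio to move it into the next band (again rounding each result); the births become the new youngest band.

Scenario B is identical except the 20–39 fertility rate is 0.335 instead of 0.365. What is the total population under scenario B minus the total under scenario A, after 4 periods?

Period 1:
Births: 12600 * 0.365 = 4599
20–39: 5300 * 0.984 = 5215
40+: 12600 * 0.965 + 8300 * 0.409 = 12159 + 3395 = 15554
Population now: 0–19=4599, 20–39=5215, 40+=15554
Period 2:
Births: 5215 * 0.365 = 1903
20–39: 4599 * 0.984 = 4525
40+: 5215 * 0.965 + 15554 * 0.409 = 5032 + 6362 = 11394
Population now: 0–19=1903, 20–39=4525, 40+=11394
Period 3:
Births: 4525 * 0.365 = 1652
20–39: 1903 * 0.984 = 1873
40+: 4525 * 0.965 + 11394 * 0.409 = 4367 + 4660 = 9027
Population now: 0–19=1652, 20–39=1873, 40+=9027
Period 4:
Births: 1873 * 0.365 = 684
20–39: 1652 * 0.984 = 1626
40+: 1873 * 0.965 + 9027 * 0.409 = 1807 + 3692 = 5499
Population now: 0–19=684, 20–39=1626, 40+=5499
Scenario A total after 4 periods: 7809
Scenario B projection —
Period 1:
Births: 12600 * 0.335 = 4221
20–39: 5300 * 0.984 = 5215
40+: 12600 * 0.965 + 8300 * 0.409 = 12159 + 3395 = 15554
Population now: 0–19=4221, 20–39=5215, 40+=15554
Period 2:
Births: 5215 * 0.335 = 1747
20–39: 4221 * 0.984 = 4153
40+: 5215 * 0.965 + 15554 * 0.409 = 5032 + 6362 = 11394
Population now: 0–19=1747, 20–39=4153, 40+=11394
Period 3:
Births: 4153 * 0.335 = 1391
20–39: 1747 * 0.984 = 1719
40+: 4153 * 0.965 + 11394 * 0.409 = 4008 + 4660 = 8668
Population now: 0–19=1391, 20–39=1719, 40+=8668
Period 4:
Births: 1719 * 0.335 = 576
20–39: 1391 * 0.984 = 1369
40+: 1719 * 0.965 + 8668 * 0.409 = 1659 + 3545 = 5204
Population now: 0–19=576, 20–39=1369, 40+=5204
Scenario B total after 4 periods: 7149
Difference B − A = 7149 − 7809 = -660

-660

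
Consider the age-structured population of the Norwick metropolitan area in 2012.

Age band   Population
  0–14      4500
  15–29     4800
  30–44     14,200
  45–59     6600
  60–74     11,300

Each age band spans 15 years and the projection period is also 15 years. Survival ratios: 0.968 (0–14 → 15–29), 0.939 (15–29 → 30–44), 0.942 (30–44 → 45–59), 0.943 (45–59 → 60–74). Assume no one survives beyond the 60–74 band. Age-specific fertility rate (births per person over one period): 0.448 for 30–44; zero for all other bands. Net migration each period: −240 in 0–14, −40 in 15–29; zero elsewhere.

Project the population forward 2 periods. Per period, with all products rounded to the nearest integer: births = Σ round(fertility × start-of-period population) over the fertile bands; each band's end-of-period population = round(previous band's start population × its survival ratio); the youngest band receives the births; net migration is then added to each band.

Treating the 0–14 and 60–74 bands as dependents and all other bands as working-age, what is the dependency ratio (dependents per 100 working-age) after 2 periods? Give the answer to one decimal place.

101.5

Numbering the bands 1..5 from youngest to oldest:
Period 1.
Births: 14200 × 0.448 = 6362
Band 2: 4500 × 0.968 = 4356
Band 3: 4800 × 0.939 = 4507
Band 4: 14200 × 0.942 = 13376
Band 5: 6600 × 0.943 = 6224
Net migration: Band 1 − 240 → 6122; Band 2 − 40 → 4316
End of period: [6122, 4316, 4507, 13376, 6224]
Period 2.
Births: 4507 × 0.448 = 2019
Band 2: 6122 × 0.968 = 5926
Band 3: 4316 × 0.939 = 4053
Band 4: 4507 × 0.942 = 4246
Band 5: 13376 × 0.943 = 12614
Net migration: Band 1 − 240 → 1779; Band 2 − 40 → 5886
End of period: [1779, 5886, 4053, 4246, 12614]
Dependents (band 0–14 + band 60–74) = 1779 + 12614 = 14393; working-age = 14185; ratio = 14393/14185 × 100 = 101.5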